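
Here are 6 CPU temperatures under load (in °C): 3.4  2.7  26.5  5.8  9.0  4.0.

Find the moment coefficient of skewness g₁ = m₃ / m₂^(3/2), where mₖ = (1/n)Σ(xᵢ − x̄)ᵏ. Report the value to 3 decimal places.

x̄ = (3.4 + 2.7 + 26.5 + 5.8 + 9.0 + 4.0) / 6 = 8.5667
deviations (xᵢ − x̄): -5.1667, -5.8667, 17.9333, -2.7667, 0.4333, -4.5667
Σ(xᵢ − x̄)² = 411.4133 ⇒ m₂ = 411.4133/6 = 68.56889
Σ(xᵢ − x̄)³ = 5311.2696 ⇒ m₃ = 5311.2696/6 = 885.21159
m₂^(3/2) = 68.56889^(1.5) = 567.79383
g₁ = m₃ / m₂^(3/2) = 885.21159 / 567.79383 ≈ 1.559

1.559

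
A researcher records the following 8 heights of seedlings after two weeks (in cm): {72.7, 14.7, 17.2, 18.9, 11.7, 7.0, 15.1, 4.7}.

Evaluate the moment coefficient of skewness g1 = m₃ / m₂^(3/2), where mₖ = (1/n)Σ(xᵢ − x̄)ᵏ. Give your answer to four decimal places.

2.0385

x̄ = (72.7 + 14.7 + 17.2 + 18.9 + 11.7 + 7.0 + 15.1 + 4.7) / 8 = 20.2500
deviations (xᵢ − x̄): 52.4500, -5.5500, -3.0500, -1.3500, -8.5500, -13.2500, -5.1500, -15.5500
Σ(xᵢ − x̄)² = 3309.9200 ⇒ m₂ = 3309.9200/8 = 413.74000
Σ(xᵢ − x̄)³ = 137240.4450 ⇒ m₃ = 137240.4450/8 = 17155.05563
m₂^(3/2) = 413.74000^(1.5) = 8415.71976
g1 = m₃ / m₂^(3/2) = 17155.05563 / 8415.71976 ≈ 2.0385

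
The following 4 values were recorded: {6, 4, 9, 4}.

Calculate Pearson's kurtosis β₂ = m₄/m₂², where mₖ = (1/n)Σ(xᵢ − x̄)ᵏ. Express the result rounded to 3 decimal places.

x̄ = 5.7500
Σ(xᵢ − x̄)² = 16.7500 ⇒ m₂ = 4.18750
Σ(xᵢ − x̄)⁴ = 130.3281 ⇒ m₄ = 32.58203
m₂² = 17.53516
β₂ = m₄/m₂² = 32.58203 / 17.53516 ≈ 1.858

1.858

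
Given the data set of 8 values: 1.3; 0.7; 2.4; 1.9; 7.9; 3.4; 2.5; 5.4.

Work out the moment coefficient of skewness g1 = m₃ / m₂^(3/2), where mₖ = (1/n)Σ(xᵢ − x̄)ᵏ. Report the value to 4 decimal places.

x̄ = (1.3 + 0.7 + 2.4 + 1.9 + 7.9 + 3.4 + 2.5 + 5.4) / 8 = 3.1875
deviations (xᵢ − x̄): -1.8875, -2.4875, -0.7875, -1.2875, 4.7125, 0.2125, -0.6875, 2.2125
Σ(xᵢ − x̄)² = 39.6488 ⇒ m₂ = 39.6488/8 = 4.95609
Σ(xᵢ − x̄)³ = 90.4298 ⇒ m₃ = 90.4298/8 = 11.30373
m₂^(3/2) = 4.95609^(1.5) = 11.03340
g1 = m₃ / m₂^(3/2) = 11.30373 / 11.03340 ≈ 1.0245

1.0245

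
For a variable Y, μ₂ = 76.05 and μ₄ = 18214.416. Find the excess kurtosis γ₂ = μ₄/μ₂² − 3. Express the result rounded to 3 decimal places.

μ₂² = 76.05² = 5783.60250
μ₄/μ₂² = 18214.416 / 5783.60250 = 3.14932
γ₂ = 3.14932 − 3 ≈ 0.149

0.149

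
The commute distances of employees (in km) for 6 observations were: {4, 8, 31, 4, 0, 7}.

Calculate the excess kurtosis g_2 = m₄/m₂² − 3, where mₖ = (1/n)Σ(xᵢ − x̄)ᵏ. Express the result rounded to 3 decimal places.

x̄ = 9.0000
Σ(xᵢ − x̄)² = 620.0000 ⇒ m₂ = 103.33333
Σ(xᵢ − x̄)⁴ = 242084.0000 ⇒ m₄ = 40347.33333
m₂² = 10677.77778
g_2 = m₄/m₂² − 3 = 3.77863 − 3 ≈ 0.779

0.779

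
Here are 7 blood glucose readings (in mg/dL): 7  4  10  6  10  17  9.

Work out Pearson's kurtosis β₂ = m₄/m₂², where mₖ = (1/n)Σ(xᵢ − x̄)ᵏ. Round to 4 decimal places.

3.1195

x̄ = 9.0000
Σ(xᵢ − x̄)² = 104.0000 ⇒ m₂ = 14.85714
Σ(xᵢ − x̄)⁴ = 4820.0000 ⇒ m₄ = 688.57143
m₂² = 220.73469
β₂ = m₄/m₂² = 688.57143 / 220.73469 ≈ 3.1195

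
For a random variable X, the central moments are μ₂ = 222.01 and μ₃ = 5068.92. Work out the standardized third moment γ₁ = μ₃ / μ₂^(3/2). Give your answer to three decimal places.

1.532

σ = √μ₂ = √222.01 = 14.90000
σ³ = μ₂^(3/2) = 3307.94900
γ₁ = μ₃/σ³ = 5068.92 / 3307.94900 ≈ 1.532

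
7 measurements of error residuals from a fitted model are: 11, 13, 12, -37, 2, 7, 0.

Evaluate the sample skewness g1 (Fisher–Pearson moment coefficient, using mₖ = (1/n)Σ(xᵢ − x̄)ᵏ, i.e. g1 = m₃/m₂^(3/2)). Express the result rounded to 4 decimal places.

-1.7130

x̄ = (11 + 13 + 12 - 37 + 2 + 7 + 0) / 7 = 1.1429
deviations (xᵢ − x̄): 9.8571, 11.8571, 10.8571, -38.1429, 0.8571, 5.8571, -1.1429
Σ(xᵢ − x̄)² = 1846.8571 ⇒ m₂ = 1846.8571/7 = 263.83673
Σ(xᵢ − x̄)³ = -51388.5306 ⇒ m₃ = -51388.5306/7 = -7341.21866
m₂^(3/2) = 263.83673^(1.5) = 4285.51377
g1 = m₃ / m₂^(3/2) = -7341.21866 / 4285.51377 ≈ -1.7130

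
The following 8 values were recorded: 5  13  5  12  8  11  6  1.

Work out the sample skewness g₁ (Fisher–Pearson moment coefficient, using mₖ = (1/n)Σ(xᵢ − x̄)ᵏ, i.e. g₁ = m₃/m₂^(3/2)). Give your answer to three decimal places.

-0.116

x̄ = (5 + 13 + 5 + 12 + 8 + 11 + 6 + 1) / 8 = 7.6250
deviations (xᵢ − x̄): -2.6250, 5.3750, -2.6250, 4.3750, 0.3750, 3.3750, -1.6250, -6.6250
Σ(xᵢ − x̄)² = 119.8750 ⇒ m₂ = 119.8750/8 = 14.98438
Σ(xᵢ − x̄)³ = -53.7188 ⇒ m₃ = -53.7188/8 = -6.71484
m₂^(3/2) = 14.98438^(1.5) = 58.00400
g₁ = m₃ / m₂^(3/2) = -6.71484 / 58.00400 ≈ -0.116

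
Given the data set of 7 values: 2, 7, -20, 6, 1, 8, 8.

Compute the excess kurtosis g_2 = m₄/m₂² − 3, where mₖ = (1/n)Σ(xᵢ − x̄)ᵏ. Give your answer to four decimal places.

1.4434

x̄ = 1.7143
Σ(xᵢ − x̄)² = 597.4286 ⇒ m₂ = 85.34694
Σ(xᵢ − x̄)⁴ = 226562.1866 ⇒ m₄ = 32366.02666
m₂² = 7284.09996
g_2 = m₄/m₂² − 3 = 4.44338 − 3 ≈ 1.4434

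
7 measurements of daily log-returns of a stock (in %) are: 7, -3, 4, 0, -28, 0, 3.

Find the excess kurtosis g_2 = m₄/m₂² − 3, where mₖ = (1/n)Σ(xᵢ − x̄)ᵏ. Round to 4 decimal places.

x̄ = -2.4286
Σ(xᵢ − x̄)² = 825.7143 ⇒ m₂ = 117.95918
Σ(xᵢ − x̄)⁴ = 438131.3936 ⇒ m₄ = 62590.19908
m₂² = 13914.36901
g_2 = m₄/m₂² − 3 = 4.49824 − 3 ≈ 1.4982

1.4982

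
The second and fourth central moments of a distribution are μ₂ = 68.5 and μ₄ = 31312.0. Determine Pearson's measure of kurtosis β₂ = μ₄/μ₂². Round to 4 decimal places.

μ₂² = 68.5² = 4692.25000
μ₄/μ₂² = 31312.0 / 4692.25000 = 6.67313
β₂ ≈ 6.6731

6.6731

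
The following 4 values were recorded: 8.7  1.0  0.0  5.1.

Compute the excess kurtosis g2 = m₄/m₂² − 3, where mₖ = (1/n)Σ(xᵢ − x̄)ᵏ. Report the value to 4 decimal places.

-1.4868

x̄ = 3.7000
Σ(xᵢ − x̄)² = 47.9400 ⇒ m₂ = 11.98500
Σ(xᵢ − x̄)⁴ = 869.4018 ⇒ m₄ = 217.35045
m₂² = 143.64022
g2 = m₄/m₂² − 3 = 1.51316 − 3 ≈ -1.4868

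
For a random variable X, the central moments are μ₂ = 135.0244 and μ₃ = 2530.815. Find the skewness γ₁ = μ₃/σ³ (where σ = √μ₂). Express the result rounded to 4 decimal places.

σ = √μ₂ = √135.0244 = 11.62000
σ³ = μ₂^(3/2) = 1568.98353
γ₁ = μ₃/σ³ = 2530.815 / 1568.98353 ≈ 1.6130

1.6130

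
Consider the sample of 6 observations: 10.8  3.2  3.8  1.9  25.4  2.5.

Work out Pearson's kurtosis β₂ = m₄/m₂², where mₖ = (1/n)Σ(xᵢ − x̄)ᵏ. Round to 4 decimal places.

3.2900

x̄ = 7.9333
Σ(xᵢ − x̄)² = 418.7133 ⇒ m₂ = 69.78556
Σ(xᵢ − x̄)⁴ = 96134.4244 ⇒ m₄ = 16022.40406
m₂² = 4870.02376
β₂ = m₄/m₂² = 16022.40406 / 4870.02376 ≈ 3.2900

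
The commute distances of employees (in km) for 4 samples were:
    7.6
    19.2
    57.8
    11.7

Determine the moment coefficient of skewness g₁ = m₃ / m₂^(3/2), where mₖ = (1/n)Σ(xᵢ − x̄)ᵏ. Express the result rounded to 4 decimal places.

1.0096

x̄ = (7.6 + 19.2 + 57.8 + 11.7) / 4 = 24.0750
deviations (xᵢ − x̄): -16.4750, -4.8750, 33.7250, -12.3750
Σ(xᵢ − x̄)² = 1585.7075 ⇒ m₂ = 1585.7075/4 = 396.42687
Σ(xᵢ − x̄)³ = 31875.2831 ⇒ m₃ = 31875.2831/4 = 7968.82078
m₂^(3/2) = 396.42687^(1.5) = 7893.04599
g₁ = m₃ / m₂^(3/2) = 7968.82078 / 7893.04599 ≈ 1.0096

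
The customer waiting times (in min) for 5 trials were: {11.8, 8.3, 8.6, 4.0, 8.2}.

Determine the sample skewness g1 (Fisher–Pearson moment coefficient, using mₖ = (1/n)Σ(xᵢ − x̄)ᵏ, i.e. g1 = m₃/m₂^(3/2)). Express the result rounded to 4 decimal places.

-0.3344

x̄ = (11.8 + 8.3 + 8.6 + 4.0 + 8.2) / 5 = 8.1800
deviations (xᵢ − x̄): 3.6200, 0.1200, 0.4200, -4.1800, 0.0200
Σ(xᵢ − x̄)² = 30.7680 ⇒ m₂ = 30.7680/5 = 6.15360
Σ(xᵢ − x̄)³ = -25.5209 ⇒ m₃ = -25.5209/5 = -5.10418
m₂^(3/2) = 6.15360^(1.5) = 15.26490
g1 = m₃ / m₂^(3/2) = -5.10418 / 15.26490 ≈ -0.3344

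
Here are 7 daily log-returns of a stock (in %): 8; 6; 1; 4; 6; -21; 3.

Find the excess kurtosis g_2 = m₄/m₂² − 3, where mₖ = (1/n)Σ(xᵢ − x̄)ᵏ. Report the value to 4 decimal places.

1.6902

x̄ = 1.0000
Σ(xᵢ − x̄)² = 596.0000 ⇒ m₂ = 85.14286
Σ(xᵢ − x̄)⁴ = 238004.0000 ⇒ m₄ = 34000.57143
m₂² = 7249.30612
g_2 = m₄/m₂² − 3 = 4.69018 − 3 ≈ 1.6902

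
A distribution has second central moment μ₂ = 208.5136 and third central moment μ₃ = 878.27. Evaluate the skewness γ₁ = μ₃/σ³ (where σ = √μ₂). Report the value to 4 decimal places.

0.2917

σ = √μ₂ = √208.5136 = 14.44000
σ³ = μ₂^(3/2) = 3010.93638
γ₁ = μ₃/σ³ = 878.27 / 3010.93638 ≈ 0.2917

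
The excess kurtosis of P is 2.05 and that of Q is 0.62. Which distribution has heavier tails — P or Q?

P

Higher excess kurtosis ⇒ heavier tails relative to the normal distribution.
2.05 vs 0.62: the larger is 2.05, so P has heavier tails.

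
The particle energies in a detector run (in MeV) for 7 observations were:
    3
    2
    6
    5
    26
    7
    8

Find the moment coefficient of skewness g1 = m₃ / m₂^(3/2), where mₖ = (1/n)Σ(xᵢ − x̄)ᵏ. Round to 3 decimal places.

x̄ = (3 + 2 + 6 + 5 + 26 + 7 + 8) / 7 = 8.1429
deviations (xᵢ − x̄): -5.1429, -6.1429, -2.1429, -3.1429, 17.8571, -1.1429, -0.1429
Σ(xᵢ − x̄)² = 398.8571 ⇒ m₂ = 398.8571/7 = 56.97959
Σ(xᵢ − x̄)³ = 5284.0408 ⇒ m₃ = 5284.0408/7 = 754.86297
m₂^(3/2) = 56.97959^(1.5) = 430.10947
g1 = m₃ / m₂^(3/2) = 754.86297 / 430.10947 ≈ 1.755

1.755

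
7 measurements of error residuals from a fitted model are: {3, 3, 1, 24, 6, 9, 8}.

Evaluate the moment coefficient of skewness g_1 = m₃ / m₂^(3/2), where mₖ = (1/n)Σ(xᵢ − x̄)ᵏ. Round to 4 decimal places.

1.4771

x̄ = (3 + 3 + 1 + 24 + 6 + 9 + 8) / 7 = 7.7143
deviations (xᵢ − x̄): -4.7143, -4.7143, -6.7143, 16.2857, -1.7143, 1.2857, 0.2857
Σ(xᵢ − x̄)² = 359.4286 ⇒ m₂ = 359.4286/7 = 51.34694
Σ(xᵢ − x̄)³ = 3804.2449 ⇒ m₃ = 3804.2449/7 = 543.46356
m₂^(3/2) = 51.34694^(1.5) = 367.93562
g_1 = m₃ / m₂^(3/2) = 543.46356 / 367.93562 ≈ 1.4771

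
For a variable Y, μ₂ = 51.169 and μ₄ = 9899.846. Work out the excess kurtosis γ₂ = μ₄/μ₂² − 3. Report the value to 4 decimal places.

μ₂² = 51.169² = 2618.26656
μ₄/μ₂² = 9899.846 / 2618.26656 = 3.78107
γ₂ = 3.78107 − 3 ≈ 0.7811

0.7811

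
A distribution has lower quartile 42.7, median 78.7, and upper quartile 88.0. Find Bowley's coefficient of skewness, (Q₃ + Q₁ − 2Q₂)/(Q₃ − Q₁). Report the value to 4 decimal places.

-0.5894

numerator: Q₃ + Q₁ − 2Q₂ = 88.0 + 42.7 − 2×78.7 = -26.7000
denominator: Q₃ − Q₁ = 88.0 − 42.7 = 45.3000
Bowley skewness = -26.7000 / 45.3000 ≈ -0.5894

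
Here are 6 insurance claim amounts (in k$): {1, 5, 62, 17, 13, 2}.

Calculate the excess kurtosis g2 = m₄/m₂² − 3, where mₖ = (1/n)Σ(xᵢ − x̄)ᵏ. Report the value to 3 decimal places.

0.673

x̄ = 16.6667
Σ(xᵢ − x̄)² = 2665.3333 ⇒ m₂ = 444.22222
Σ(xᵢ − x̄)⁴ = 4348704.4444 ⇒ m₄ = 724784.07407
m₂² = 197333.38272
g2 = m₄/m₂² − 3 = 3.67289 − 3 ≈ 0.673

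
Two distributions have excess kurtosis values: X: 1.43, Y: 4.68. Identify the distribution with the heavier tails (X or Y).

Y

Higher excess kurtosis ⇒ heavier tails relative to the normal distribution.
1.43 vs 4.68: the larger is 4.68, so Y has heavier tails.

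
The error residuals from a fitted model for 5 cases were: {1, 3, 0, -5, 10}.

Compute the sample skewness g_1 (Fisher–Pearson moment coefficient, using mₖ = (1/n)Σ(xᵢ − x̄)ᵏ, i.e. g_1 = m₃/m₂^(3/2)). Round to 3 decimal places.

x̄ = (1 + 3 + 0 - 5 + 10) / 5 = 1.8000
deviations (xᵢ − x̄): -0.8000, 1.2000, -1.8000, -6.8000, 8.2000
Σ(xᵢ − x̄)² = 118.8000 ⇒ m₂ = 118.8000/5 = 23.76000
Σ(xᵢ − x̄)³ = 232.3200 ⇒ m₃ = 232.3200/5 = 46.46400
m₂^(3/2) = 23.76000^(1.5) = 115.81629
g_1 = m₃ / m₂^(3/2) = 46.46400 / 115.81629 ≈ 0.401

0.401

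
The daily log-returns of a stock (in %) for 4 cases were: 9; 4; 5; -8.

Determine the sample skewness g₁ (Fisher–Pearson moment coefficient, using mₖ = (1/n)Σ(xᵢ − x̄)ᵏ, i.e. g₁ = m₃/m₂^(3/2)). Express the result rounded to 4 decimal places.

-0.8459

x̄ = (9 + 4 + 5 - 8) / 4 = 2.5000
deviations (xᵢ − x̄): 6.5000, 1.5000, 2.5000, -10.5000
Σ(xᵢ − x̄)² = 161.0000 ⇒ m₂ = 161.0000/4 = 40.25000
Σ(xᵢ − x̄)³ = -864.0000 ⇒ m₃ = -864.0000/4 = -216.00000
m₂^(3/2) = 40.25000^(1.5) = 255.35762
g₁ = m₃ / m₂^(3/2) = -216.00000 / 255.35762 ≈ -0.8459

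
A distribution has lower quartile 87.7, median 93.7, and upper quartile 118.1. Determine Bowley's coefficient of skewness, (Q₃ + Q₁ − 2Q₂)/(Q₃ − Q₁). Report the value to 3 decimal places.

0.605

numerator: Q₃ + Q₁ − 2Q₂ = 118.1 + 87.7 − 2×93.7 = 18.4000
denominator: Q₃ − Q₁ = 118.1 − 87.7 = 30.4000
Bowley skewness = 18.4000 / 30.4000 ≈ 0.605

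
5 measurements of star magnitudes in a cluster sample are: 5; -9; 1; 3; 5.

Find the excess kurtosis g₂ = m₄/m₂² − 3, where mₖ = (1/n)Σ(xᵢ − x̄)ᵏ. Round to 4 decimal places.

x̄ = 1.0000
Σ(xᵢ − x̄)² = 136.0000 ⇒ m₂ = 27.20000
Σ(xᵢ − x̄)⁴ = 10528.0000 ⇒ m₄ = 2105.60000
m₂² = 739.84000
g₂ = m₄/m₂² − 3 = 2.84602 − 3 ≈ -0.1540

-0.1540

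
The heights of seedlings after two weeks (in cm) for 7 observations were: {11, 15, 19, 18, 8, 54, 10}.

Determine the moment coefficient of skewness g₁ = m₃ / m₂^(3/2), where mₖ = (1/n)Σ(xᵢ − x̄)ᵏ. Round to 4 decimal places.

x̄ = (11 + 15 + 19 + 18 + 8 + 54 + 10) / 7 = 19.2857
deviations (xᵢ − x̄): -8.2857, -4.2857, -0.2857, -1.2857, -11.2857, 34.7143, -9.2857
Σ(xᵢ − x̄)² = 1507.4286 ⇒ m₂ = 1507.4286/7 = 215.34694
Σ(xᵢ − x̄)³ = 38945.7551 ⇒ m₃ = 38945.7551/7 = 5563.67930
m₂^(3/2) = 215.34694^(1.5) = 3160.15259
g₁ = m₃ / m₂^(3/2) = 5563.67930 / 3160.15259 ≈ 1.7606

1.7606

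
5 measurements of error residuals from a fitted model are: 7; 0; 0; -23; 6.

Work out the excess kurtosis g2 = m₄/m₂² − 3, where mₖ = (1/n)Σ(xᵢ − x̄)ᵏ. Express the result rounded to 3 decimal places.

-0.093

x̄ = -2.0000
Σ(xᵢ − x̄)² = 594.0000 ⇒ m₂ = 118.80000
Σ(xᵢ − x̄)⁴ = 205170.0000 ⇒ m₄ = 41034.00000
m₂² = 14113.44000
g2 = m₄/m₂² − 3 = 2.90744 − 3 ≈ -0.093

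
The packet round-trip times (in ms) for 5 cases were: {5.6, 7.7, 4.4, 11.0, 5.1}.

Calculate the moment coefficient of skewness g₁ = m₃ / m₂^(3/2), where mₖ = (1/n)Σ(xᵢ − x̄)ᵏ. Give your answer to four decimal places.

x̄ = (5.6 + 7.7 + 4.4 + 11.0 + 5.1) / 5 = 6.7600
deviations (xᵢ − x̄): -1.1600, 0.9400, -2.3600, 4.2400, -1.6600
Σ(xᵢ − x̄)² = 28.5320 ⇒ m₂ = 28.5320/5 = 5.70640
Σ(xᵢ − x̄)³ = 57.7762 ⇒ m₃ = 57.7762/5 = 11.55523
m₂^(3/2) = 5.70640^(1.5) = 13.63149
g₁ = m₃ / m₂^(3/2) = 11.55523 / 13.63149 ≈ 0.8477

0.8477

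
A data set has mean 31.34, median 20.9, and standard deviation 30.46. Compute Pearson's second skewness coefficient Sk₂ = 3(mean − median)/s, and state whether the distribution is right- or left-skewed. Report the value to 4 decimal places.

1.0282, right-skewed

Sk₂ = 3(31.34 − 20.9) / 30.46 = 3 × 10.4400 / 30.46
    = 31.3200 / 30.46 ≈ 1.0282
Sk₂ > 0 ⇒ mean > median ⇒ right-skewed (positive skew).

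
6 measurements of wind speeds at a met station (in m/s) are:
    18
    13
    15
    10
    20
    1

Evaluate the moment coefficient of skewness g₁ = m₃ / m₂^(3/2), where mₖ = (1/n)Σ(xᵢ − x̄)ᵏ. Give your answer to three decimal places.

x̄ = (18 + 13 + 15 + 10 + 20 + 1) / 6 = 12.8333
deviations (xᵢ − x̄): 5.1667, 0.1667, 2.1667, -2.8333, 7.1667, -11.8333
Σ(xᵢ − x̄)² = 230.8333 ⇒ m₂ = 230.8333/6 = 38.47222
Σ(xᵢ − x̄)³ = -1163.5556 ⇒ m₃ = -1163.5556/6 = -193.92593
m₂^(3/2) = 38.47222^(1.5) = 238.62773
g₁ = m₃ / m₂^(3/2) = -193.92593 / 238.62773 ≈ -0.813

-0.813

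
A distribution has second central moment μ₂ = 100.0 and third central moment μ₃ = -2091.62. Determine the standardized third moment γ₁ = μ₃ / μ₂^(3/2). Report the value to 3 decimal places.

-2.092

σ = √μ₂ = √100.0 = 10.00000
σ³ = μ₂^(3/2) = 1000.00000
γ₁ = μ₃/σ³ = -2091.62 / 1000.00000 ≈ -2.092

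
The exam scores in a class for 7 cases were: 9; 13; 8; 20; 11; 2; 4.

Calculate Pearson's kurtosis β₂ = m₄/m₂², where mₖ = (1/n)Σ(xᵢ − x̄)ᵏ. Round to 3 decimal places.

x̄ = 9.5714
Σ(xᵢ − x̄)² = 213.7143 ⇒ m₂ = 30.53061
Σ(xᵢ − x̄)⁴ = 16226.0875 ⇒ m₄ = 2318.01249
m₂² = 932.11828
β₂ = m₄/m₂² = 2318.01249 / 932.11828 ≈ 2.487

2.487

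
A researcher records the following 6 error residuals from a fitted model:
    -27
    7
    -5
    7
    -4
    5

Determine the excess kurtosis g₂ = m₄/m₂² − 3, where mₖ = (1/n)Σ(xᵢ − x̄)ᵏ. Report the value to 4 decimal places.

x̄ = -2.8333
Σ(xᵢ − x̄)² = 844.8333 ⇒ m₂ = 140.80556
Σ(xᵢ − x̄)⁴ = 363577.1528 ⇒ m₄ = 60596.19213
m₂² = 19826.20448
g₂ = m₄/m₂² − 3 = 3.05637 − 3 ≈ 0.0564

0.0564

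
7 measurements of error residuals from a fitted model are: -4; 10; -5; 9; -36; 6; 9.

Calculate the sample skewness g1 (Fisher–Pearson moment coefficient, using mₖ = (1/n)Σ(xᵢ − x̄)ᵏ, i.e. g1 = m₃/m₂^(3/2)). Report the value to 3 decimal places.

-1.485

x̄ = (-4 + 10 - 5 + 9 - 36 + 6 + 9) / 7 = -1.5714
deviations (xᵢ − x̄): -2.4286, 11.5714, -3.4286, 10.5714, -34.4286, 7.5714, 10.5714
Σ(xᵢ − x̄)² = 1617.7143 ⇒ m₂ = 1617.7143/7 = 231.10204
Σ(xᵢ − x̄)³ = -36517.4694 ⇒ m₃ = -36517.4694/7 = -5216.78134
m₂^(3/2) = 231.10204^(1.5) = 3513.22263
g1 = m₃ / m₂^(3/2) = -5216.78134 / 3513.22263 ≈ -1.485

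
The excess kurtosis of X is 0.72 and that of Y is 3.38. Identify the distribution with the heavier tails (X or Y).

Y

Higher excess kurtosis ⇒ heavier tails relative to the normal distribution.
0.72 vs 3.38: the larger is 3.38, so Y has heavier tails.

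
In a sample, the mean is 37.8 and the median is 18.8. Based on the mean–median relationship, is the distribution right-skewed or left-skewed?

mean − median = 37.8 − 18.8 = 19.0
mean > median ⇒ the longer tail is on the right ⇒ right-skewed (positively skewed).

right-skewed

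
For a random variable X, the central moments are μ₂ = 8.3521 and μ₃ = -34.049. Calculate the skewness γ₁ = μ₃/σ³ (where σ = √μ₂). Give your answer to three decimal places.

-1.411

σ = √μ₂ = √8.3521 = 2.89000
σ³ = μ₂^(3/2) = 24.13757
γ₁ = μ₃/σ³ = -34.049 / 24.13757 ≈ -1.411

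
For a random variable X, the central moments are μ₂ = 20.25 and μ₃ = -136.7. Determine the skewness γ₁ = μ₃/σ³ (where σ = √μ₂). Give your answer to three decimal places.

-1.500

σ = √μ₂ = √20.25 = 4.50000
σ³ = μ₂^(3/2) = 91.12500
γ₁ = μ₃/σ³ = -136.7 / 91.12500 ≈ -1.500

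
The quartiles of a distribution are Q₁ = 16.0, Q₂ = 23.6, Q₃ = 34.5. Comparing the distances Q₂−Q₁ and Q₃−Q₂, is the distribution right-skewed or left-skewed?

right-skewed

Q₂ − Q₁ = 7.6;  Q₃ − Q₂ = 10.9
Q₃ − Q₂ > Q₂ − Q₁ ⇒ the upper half is more spread out ⇒ right-skewed.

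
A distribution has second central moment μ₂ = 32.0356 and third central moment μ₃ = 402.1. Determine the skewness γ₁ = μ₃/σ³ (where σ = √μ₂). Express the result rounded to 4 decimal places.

2.2176

σ = √μ₂ = √32.0356 = 5.66000
σ³ = μ₂^(3/2) = 181.32150
γ₁ = μ₃/σ³ = 402.1 / 181.32150 ≈ 2.2176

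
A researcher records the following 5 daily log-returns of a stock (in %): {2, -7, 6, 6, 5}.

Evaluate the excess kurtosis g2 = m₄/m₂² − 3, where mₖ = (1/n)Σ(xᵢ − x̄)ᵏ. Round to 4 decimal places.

-0.2126

x̄ = 2.4000
Σ(xᵢ − x̄)² = 121.2000 ⇒ m₂ = 24.24000
Σ(xᵢ − x̄)⁴ = 8189.1360 ⇒ m₄ = 1637.82720
m₂² = 587.57760
g2 = m₄/m₂² − 3 = 2.78742 − 3 ≈ -0.2126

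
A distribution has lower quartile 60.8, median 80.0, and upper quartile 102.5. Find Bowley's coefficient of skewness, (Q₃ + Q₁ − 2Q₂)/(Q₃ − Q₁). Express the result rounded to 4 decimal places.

numerator: Q₃ + Q₁ − 2Q₂ = 102.5 + 60.8 − 2×80.0 = 3.3000
denominator: Q₃ − Q₁ = 102.5 − 60.8 = 41.7000
Bowley skewness = 3.3000 / 41.7000 ≈ 0.0791

0.0791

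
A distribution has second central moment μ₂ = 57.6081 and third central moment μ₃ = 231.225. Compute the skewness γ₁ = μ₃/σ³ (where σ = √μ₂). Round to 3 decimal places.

0.529

σ = √μ₂ = √57.6081 = 7.59000
σ³ = μ₂^(3/2) = 437.24548
γ₁ = μ₃/σ³ = 231.225 / 437.24548 ≈ 0.529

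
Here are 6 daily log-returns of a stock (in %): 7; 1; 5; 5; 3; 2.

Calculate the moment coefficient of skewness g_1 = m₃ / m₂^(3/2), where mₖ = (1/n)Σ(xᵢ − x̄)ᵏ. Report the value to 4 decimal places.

0.1078

x̄ = (7 + 1 + 5 + 5 + 3 + 2) / 6 = 3.8333
deviations (xᵢ − x̄): 3.1667, -2.8333, 1.1667, 1.1667, -0.8333, -1.8333
Σ(xᵢ − x̄)² = 24.8333 ⇒ m₂ = 24.8333/6 = 4.13889
Σ(xᵢ − x̄)³ = 5.4444 ⇒ m₃ = 5.4444/6 = 0.90741
m₂^(3/2) = 4.13889^(1.5) = 8.42026
g_1 = m₃ / m₂^(3/2) = 0.90741 / 8.42026 ≈ 0.1078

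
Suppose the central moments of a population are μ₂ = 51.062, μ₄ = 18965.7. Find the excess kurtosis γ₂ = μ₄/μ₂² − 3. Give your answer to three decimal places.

μ₂² = 51.062² = 2607.32784
μ₄/μ₂² = 18965.7 / 2607.32784 = 7.27400
γ₂ = 7.27400 − 3 ≈ 4.274

4.274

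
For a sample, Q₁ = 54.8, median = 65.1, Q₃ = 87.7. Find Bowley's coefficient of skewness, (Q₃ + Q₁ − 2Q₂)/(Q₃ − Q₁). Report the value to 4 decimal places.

numerator: Q₃ + Q₁ − 2Q₂ = 87.7 + 54.8 − 2×65.1 = 12.3000
denominator: Q₃ − Q₁ = 87.7 − 54.8 = 32.9000
Bowley skewness = 12.3000 / 32.9000 ≈ 0.3739

0.3739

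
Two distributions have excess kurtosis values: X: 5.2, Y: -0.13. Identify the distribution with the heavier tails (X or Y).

Higher excess kurtosis ⇒ heavier tails relative to the normal distribution.
5.2 vs -0.13: the larger is 5.2, so X has heavier tails. (X is leptokurtic — heavier-than-normal tails; the other is platykurtic.)

X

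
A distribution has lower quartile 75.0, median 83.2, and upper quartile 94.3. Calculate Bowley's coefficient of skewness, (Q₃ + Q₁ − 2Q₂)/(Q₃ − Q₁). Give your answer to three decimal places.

numerator: Q₃ + Q₁ − 2Q₂ = 94.3 + 75.0 − 2×83.2 = 2.9000
denominator: Q₃ − Q₁ = 94.3 − 75.0 = 19.3000
Bowley skewness = 2.9000 / 19.3000 ≈ 0.150

0.150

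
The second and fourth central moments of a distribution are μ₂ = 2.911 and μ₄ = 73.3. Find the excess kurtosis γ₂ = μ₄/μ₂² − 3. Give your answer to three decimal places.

5.650

μ₂² = 2.911² = 8.47392
μ₄/μ₂² = 73.3 / 8.47392 = 8.65007
γ₂ = 8.65007 − 3 ≈ 5.650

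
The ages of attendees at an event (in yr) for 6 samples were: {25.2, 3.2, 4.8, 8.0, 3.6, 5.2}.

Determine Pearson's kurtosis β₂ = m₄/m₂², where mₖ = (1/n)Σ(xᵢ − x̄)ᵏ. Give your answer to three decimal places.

x̄ = 8.3333
Σ(xᵢ − x̄)² = 355.6533 ⇒ m₂ = 59.27556
Σ(xᵢ − x̄)⁴ = 82380.0018 ⇒ m₄ = 13730.00030
m₂² = 3513.59149
β₂ = m₄/m₂² = 13730.00030 / 3513.59149 ≈ 3.908

3.908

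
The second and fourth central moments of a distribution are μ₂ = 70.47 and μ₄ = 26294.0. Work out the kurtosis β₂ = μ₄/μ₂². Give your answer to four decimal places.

5.2948

μ₂² = 70.47² = 4966.02090
μ₄/μ₂² = 26294.0 / 4966.02090 = 5.29478
β₂ ≈ 5.2948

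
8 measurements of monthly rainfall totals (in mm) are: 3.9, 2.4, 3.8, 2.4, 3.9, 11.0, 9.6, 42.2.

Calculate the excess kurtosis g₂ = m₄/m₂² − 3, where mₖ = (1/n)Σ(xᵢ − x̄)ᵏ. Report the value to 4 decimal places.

2.4818

x̄ = 9.9000
Σ(xᵢ − x̄)² = 1266.3000 ⇒ m₂ = 158.28750
Σ(xᵢ − x̄)⁴ = 1098760.2054 ⇒ m₄ = 137345.02568
m₂² = 25054.93266
g₂ = m₄/m₂² − 3 = 5.48176 − 3 ≈ 2.4818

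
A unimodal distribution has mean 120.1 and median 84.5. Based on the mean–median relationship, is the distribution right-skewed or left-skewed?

mean − median = 120.1 − 84.5 = 35.6
mean > median ⇒ the longer tail is on the right ⇒ right-skewed (positively skewed).

right-skewed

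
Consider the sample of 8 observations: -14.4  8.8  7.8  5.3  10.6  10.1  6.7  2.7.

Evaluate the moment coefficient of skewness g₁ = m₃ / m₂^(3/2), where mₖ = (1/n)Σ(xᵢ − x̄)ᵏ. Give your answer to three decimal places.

x̄ = (-14.4 + 8.8 + 7.8 + 5.3 + 10.6 + 10.1 + 6.7 + 2.7) / 8 = 4.7000
deviations (xᵢ − x̄): -19.1000, 4.1000, 3.1000, 0.6000, 5.9000, 5.4000, 2.0000, -2.0000
Σ(xᵢ − x̄)² = 463.5600 ⇒ m₂ = 463.5600/8 = 57.94500
Σ(xᵢ − x̄)³ = -6506.1000 ⇒ m₃ = -6506.1000/8 = -813.26250
m₂^(3/2) = 57.94500^(1.5) = 441.08669
g₁ = m₃ / m₂^(3/2) = -813.26250 / 441.08669 ≈ -1.844

-1.844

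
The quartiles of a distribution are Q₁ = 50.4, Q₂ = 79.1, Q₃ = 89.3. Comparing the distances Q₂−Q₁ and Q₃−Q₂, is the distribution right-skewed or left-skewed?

Q₂ − Q₁ = 28.7;  Q₃ − Q₂ = 10.2
Q₂ − Q₁ > Q₃ − Q₂ ⇒ the lower half is more spread out ⇒ left-skewed.

left-skewed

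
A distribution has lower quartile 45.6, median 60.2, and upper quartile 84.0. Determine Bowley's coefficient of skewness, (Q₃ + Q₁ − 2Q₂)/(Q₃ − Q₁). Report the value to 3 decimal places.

numerator: Q₃ + Q₁ − 2Q₂ = 84.0 + 45.6 − 2×60.2 = 9.2000
denominator: Q₃ − Q₁ = 84.0 − 45.6 = 38.4000
Bowley skewness = 9.2000 / 38.4000 ≈ 0.240

0.240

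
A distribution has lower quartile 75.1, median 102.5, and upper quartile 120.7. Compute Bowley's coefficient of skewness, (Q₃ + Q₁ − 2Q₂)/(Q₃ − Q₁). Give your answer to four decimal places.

numerator: Q₃ + Q₁ − 2Q₂ = 120.7 + 75.1 − 2×102.5 = -9.2000
denominator: Q₃ − Q₁ = 120.7 − 75.1 = 45.6000
Bowley skewness = -9.2000 / 45.6000 ≈ -0.2018

-0.2018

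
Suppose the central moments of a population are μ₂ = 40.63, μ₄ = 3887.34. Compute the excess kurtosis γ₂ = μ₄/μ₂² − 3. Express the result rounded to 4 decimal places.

μ₂² = 40.63² = 1650.79690
μ₄/μ₂² = 3887.34 / 1650.79690 = 2.35483
γ₂ = 2.35483 − 3 ≈ -0.6452

-0.6452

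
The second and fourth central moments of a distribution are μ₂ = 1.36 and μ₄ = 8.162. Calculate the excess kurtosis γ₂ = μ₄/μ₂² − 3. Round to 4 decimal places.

1.4128

μ₂² = 1.36² = 1.84960
μ₄/μ₂² = 8.162 / 1.84960 = 4.41285
γ₂ = 4.41285 − 3 ≈ 1.4128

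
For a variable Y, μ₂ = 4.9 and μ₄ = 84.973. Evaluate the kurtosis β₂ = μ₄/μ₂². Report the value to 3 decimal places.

μ₂² = 4.9² = 24.01000
μ₄/μ₂² = 84.973 / 24.01000 = 3.53907
β₂ ≈ 3.539

3.539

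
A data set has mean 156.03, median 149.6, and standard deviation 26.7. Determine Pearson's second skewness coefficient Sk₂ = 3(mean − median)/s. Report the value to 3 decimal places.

0.722

Sk₂ = 3(156.03 − 149.6) / 26.7 = 3 × 6.4300 / 26.7
    = 19.2900 / 26.7 ≈ 0.722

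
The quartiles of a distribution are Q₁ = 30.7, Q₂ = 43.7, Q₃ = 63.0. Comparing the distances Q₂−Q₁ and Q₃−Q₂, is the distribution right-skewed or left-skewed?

Q₂ − Q₁ = 13.0;  Q₃ − Q₂ = 19.3
Q₃ − Q₂ > Q₂ − Q₁ ⇒ the upper half is more spread out ⇒ right-skewed.

right-skewed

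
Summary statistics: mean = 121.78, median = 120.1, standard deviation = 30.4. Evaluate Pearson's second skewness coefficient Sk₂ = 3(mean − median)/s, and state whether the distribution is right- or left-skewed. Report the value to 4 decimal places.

0.1658, right-skewed

Sk₂ = 3(121.78 − 120.1) / 30.4 = 3 × 1.6800 / 30.4
    = 5.0400 / 30.4 ≈ 0.1658
Sk₂ > 0 ⇒ mean > median ⇒ right-skewed (positive skew).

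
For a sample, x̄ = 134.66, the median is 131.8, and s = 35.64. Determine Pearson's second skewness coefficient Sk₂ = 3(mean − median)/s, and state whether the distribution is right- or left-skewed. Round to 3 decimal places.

0.241, right-skewed

Sk₂ = 3(134.66 − 131.8) / 35.64 = 3 × 2.8600 / 35.64
    = 8.5800 / 35.64 ≈ 0.241
Sk₂ > 0 ⇒ mean > median ⇒ right-skewed (positive skew).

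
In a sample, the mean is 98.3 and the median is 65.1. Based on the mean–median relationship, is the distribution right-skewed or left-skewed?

mean − median = 98.3 − 65.1 = 33.2
mean > median ⇒ the longer tail is on the right ⇒ right-skewed (positively skewed).

right-skewed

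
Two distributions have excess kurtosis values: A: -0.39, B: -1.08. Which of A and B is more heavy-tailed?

Higher excess kurtosis ⇒ heavier tails relative to the normal distribution.
-0.39 vs -1.08: the larger is -0.39, so A has heavier tails.

A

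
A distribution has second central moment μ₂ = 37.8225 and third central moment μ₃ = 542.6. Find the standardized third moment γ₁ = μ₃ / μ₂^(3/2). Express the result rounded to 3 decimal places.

2.333

σ = √μ₂ = √37.8225 = 6.15000
σ³ = μ₂^(3/2) = 232.60838
γ₁ = μ₃/σ³ = 542.6 / 232.60838 ≈ 2.333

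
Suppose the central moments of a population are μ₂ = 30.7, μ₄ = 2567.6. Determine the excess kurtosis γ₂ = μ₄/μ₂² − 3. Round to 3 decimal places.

-0.276

μ₂² = 30.7² = 942.49000
μ₄/μ₂² = 2567.6 / 942.49000 = 2.72427
γ₂ = 2.72427 − 3 ≈ -0.276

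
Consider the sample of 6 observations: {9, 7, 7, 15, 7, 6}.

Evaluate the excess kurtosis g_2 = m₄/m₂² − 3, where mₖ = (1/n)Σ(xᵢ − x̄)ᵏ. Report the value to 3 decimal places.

x̄ = 8.5000
Σ(xᵢ − x̄)² = 55.5000 ⇒ m₂ = 9.25000
Σ(xᵢ − x̄)⁴ = 1839.3750 ⇒ m₄ = 306.56250
m₂² = 85.56250
g_2 = m₄/m₂² − 3 = 3.58291 − 3 ≈ 0.583

0.583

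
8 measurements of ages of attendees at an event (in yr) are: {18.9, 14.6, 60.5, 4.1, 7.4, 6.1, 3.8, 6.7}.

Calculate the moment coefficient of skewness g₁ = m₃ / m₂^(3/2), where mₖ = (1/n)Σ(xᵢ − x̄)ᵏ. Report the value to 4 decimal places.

1.9464

x̄ = (18.9 + 14.6 + 60.5 + 4.1 + 7.4 + 6.1 + 3.8 + 6.7) / 8 = 15.2625
deviations (xᵢ − x̄): 3.6375, -0.6625, 45.2375, -11.1625, -7.8625, -9.1625, -11.4625, -8.5625
Σ(xᵢ − x̄)² = 2535.1787 ⇒ m₂ = 2535.1787/8 = 316.89734
Σ(xᵢ − x̄)³ = 87843.3430 ⇒ m₃ = 87843.3430/8 = 10980.41788
m₂^(3/2) = 316.89734^(1.5) = 5641.28315
g₁ = m₃ / m₂^(3/2) = 10980.41788 / 5641.28315 ≈ 1.9464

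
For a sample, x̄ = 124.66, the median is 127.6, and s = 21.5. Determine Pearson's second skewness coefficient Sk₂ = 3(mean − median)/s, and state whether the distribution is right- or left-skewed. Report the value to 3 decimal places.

-0.410, left-skewed

Sk₂ = 3(124.66 − 127.6) / 21.5 = 3 × -2.9400 / 21.5
    = -8.8200 / 21.5 ≈ -0.410
Sk₂ < 0 ⇒ mean < median ⇒ left-skewed (negative skew).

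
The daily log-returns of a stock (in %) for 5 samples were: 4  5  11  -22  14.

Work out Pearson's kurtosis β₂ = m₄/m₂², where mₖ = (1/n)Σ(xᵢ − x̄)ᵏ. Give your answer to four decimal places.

2.8587

x̄ = 2.4000
Σ(xᵢ − x̄)² = 813.2000 ⇒ m₂ = 162.64000
Σ(xᵢ − x̄)⁴ = 378082.2560 ⇒ m₄ = 75616.45120
m₂² = 26451.76960
β₂ = m₄/m₂² = 75616.45120 / 26451.76960 ≈ 2.8587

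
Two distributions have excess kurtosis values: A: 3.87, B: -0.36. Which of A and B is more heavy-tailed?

Higher excess kurtosis ⇒ heavier tails relative to the normal distribution.
3.87 vs -0.36: the larger is 3.87, so A has heavier tails. (A is leptokurtic — heavier-than-normal tails; the other is platykurtic.)

A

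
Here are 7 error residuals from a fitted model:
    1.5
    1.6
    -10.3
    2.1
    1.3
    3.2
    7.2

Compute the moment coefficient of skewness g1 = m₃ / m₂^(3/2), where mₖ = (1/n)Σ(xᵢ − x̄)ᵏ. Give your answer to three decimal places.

-1.353

x̄ = (1.5 + 1.6 - 10.3 + 2.1 + 1.3 + 3.2 + 7.2) / 7 = 0.9429
deviations (xᵢ − x̄): 0.5571, 0.6571, -11.2429, 1.1571, 0.3571, 2.2571, 6.2571
Σ(xᵢ − x̄)² = 172.8571 ⇒ m₂ = 172.8571/7 = 24.69388
Σ(xᵢ − x̄)³ = -1162.5880 ⇒ m₃ = -1162.5880/7 = -166.08401
m₂^(3/2) = 24.69388^(1.5) = 122.71112
g1 = m₃ / m₂^(3/2) = -166.08401 / 122.71112 ≈ -1.353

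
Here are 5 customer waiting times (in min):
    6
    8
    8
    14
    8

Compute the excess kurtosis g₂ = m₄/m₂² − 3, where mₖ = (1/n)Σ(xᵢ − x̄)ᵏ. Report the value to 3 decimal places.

x̄ = 8.8000
Σ(xᵢ − x̄)² = 36.8000 ⇒ m₂ = 7.36000
Σ(xᵢ − x̄)⁴ = 793.8560 ⇒ m₄ = 158.77120
m₂² = 54.16960
g₂ = m₄/m₂² − 3 = 2.93100 − 3 ≈ -0.069

-0.069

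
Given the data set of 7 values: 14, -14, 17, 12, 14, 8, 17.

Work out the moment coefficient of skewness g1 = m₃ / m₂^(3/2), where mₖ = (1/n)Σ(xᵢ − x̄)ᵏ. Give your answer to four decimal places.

-1.7214

x̄ = (14 - 14 + 17 + 12 + 14 + 8 + 17) / 7 = 9.7143
deviations (xᵢ − x̄): 4.2857, -23.7143, 7.2857, 2.2857, 4.2857, -1.7143, 7.2857
Σ(xᵢ − x̄)² = 713.4286 ⇒ m₂ = 713.4286/7 = 101.91837
Σ(xᵢ − x̄)³ = -12398.3265 ⇒ m₃ = -12398.3265/7 = -1771.18950
m₂^(3/2) = 101.91837^(1.5) = 1028.91308
g1 = m₃ / m₂^(3/2) = -1771.18950 / 1028.91308 ≈ -1.7214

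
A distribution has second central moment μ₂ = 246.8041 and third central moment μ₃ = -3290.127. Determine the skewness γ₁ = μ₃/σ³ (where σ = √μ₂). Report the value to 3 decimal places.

σ = √μ₂ = √246.8041 = 15.71000
σ³ = μ₂^(3/2) = 3877.29241
γ₁ = μ₃/σ³ = -3290.127 / 3877.29241 ≈ -0.849

-0.849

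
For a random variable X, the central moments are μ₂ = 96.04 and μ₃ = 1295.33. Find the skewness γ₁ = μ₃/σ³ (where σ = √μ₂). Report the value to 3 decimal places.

σ = √μ₂ = √96.04 = 9.80000
σ³ = μ₂^(3/2) = 941.19200
γ₁ = μ₃/σ³ = 1295.33 / 941.19200 ≈ 1.376

1.376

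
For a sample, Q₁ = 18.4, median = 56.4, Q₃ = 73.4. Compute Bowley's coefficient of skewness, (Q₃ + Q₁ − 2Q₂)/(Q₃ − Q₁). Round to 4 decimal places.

numerator: Q₃ + Q₁ − 2Q₂ = 73.4 + 18.4 − 2×56.4 = -21.0000
denominator: Q₃ − Q₁ = 73.4 − 18.4 = 55.0000
Bowley skewness = -21.0000 / 55.0000 ≈ -0.3818

-0.3818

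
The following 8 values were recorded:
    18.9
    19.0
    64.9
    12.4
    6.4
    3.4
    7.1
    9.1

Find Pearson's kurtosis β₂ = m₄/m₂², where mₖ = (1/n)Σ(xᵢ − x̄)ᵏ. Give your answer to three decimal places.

x̄ = 17.6500
Σ(xᵢ − x̄)² = 2777.5400 ⇒ m₂ = 347.19250
Σ(xᵢ − x̄)⁴ = 5060085.4381 ⇒ m₄ = 632510.67976
m₂² = 120542.63206
β₂ = m₄/m₂² = 632510.67976 / 120542.63206 ≈ 5.247

5.247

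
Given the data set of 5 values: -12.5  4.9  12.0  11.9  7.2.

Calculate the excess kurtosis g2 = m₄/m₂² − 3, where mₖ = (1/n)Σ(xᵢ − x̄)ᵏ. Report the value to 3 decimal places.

x̄ = 4.7000
Σ(xᵢ − x̄)² = 407.2600 ⇒ m₂ = 81.45200
Σ(xᵢ − x̄)⁴ = 93087.5794 ⇒ m₄ = 18617.51588
m₂² = 6634.42830
g2 = m₄/m₂² − 3 = 2.80620 − 3 ≈ -0.194

-0.194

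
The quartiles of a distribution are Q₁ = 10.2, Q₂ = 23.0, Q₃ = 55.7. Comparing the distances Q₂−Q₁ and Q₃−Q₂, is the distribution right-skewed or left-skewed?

Q₂ − Q₁ = 12.8;  Q₃ − Q₂ = 32.7
Q₃ − Q₂ > Q₂ − Q₁ ⇒ the upper half is more spread out ⇒ right-skewed.

right-skewed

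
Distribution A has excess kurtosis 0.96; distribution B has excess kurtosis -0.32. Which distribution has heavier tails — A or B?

A

Higher excess kurtosis ⇒ heavier tails relative to the normal distribution.
0.96 vs -0.32: the larger is 0.96, so A has heavier tails. (A is leptokurtic — heavier-than-normal tails; the other is platykurtic.)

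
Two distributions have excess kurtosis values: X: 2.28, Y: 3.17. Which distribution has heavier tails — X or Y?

Higher excess kurtosis ⇒ heavier tails relative to the normal distribution.
2.28 vs 3.17: the larger is 3.17, so Y has heavier tails.

Y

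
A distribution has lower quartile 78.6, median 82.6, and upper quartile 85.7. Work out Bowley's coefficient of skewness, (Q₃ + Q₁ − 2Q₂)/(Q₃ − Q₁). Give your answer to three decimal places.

-0.127

numerator: Q₃ + Q₁ − 2Q₂ = 85.7 + 78.6 − 2×82.6 = -0.9000
denominator: Q₃ − Q₁ = 85.7 − 78.6 = 7.1000
Bowley skewness = -0.9000 / 7.1000 ≈ -0.127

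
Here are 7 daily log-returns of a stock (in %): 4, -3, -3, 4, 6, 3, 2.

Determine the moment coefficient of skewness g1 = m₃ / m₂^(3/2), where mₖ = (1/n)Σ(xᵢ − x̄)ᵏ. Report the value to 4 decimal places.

-0.5592

x̄ = (4 - 3 - 3 + 4 + 6 + 3 + 2) / 7 = 1.8571
deviations (xᵢ − x̄): 2.1429, -4.8571, -4.8571, 2.1429, 4.1429, 1.1429, 0.1429
Σ(xᵢ − x̄)² = 74.8571 ⇒ m₂ = 74.8571/7 = 10.69388
Σ(xᵢ − x̄)³ = -136.8980 ⇒ m₃ = -136.8980/7 = -19.55685
m₂^(3/2) = 10.69388^(1.5) = 34.97058
g1 = m₃ / m₂^(3/2) = -19.55685 / 34.97058 ≈ -0.5592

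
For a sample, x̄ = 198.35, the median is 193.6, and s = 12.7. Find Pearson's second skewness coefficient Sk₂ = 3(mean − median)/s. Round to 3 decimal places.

Sk₂ = 3(198.35 − 193.6) / 12.7 = 3 × 4.7500 / 12.7
    = 14.2500 / 12.7 ≈ 1.122

1.122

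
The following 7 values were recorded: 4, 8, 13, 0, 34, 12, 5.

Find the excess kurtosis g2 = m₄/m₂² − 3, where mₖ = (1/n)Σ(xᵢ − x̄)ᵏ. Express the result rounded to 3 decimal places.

0.798

x̄ = 10.8571
Σ(xᵢ − x̄)² = 748.8571 ⇒ m₂ = 106.97959
Σ(xᵢ − x̄)⁴ = 304230.9913 ⇒ m₄ = 43461.57018
m₂² = 11444.63307
g2 = m₄/m₂² − 3 = 3.79755 − 3 ≈ 0.798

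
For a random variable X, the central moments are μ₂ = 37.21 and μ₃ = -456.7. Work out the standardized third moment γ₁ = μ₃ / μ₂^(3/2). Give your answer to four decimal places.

σ = √μ₂ = √37.21 = 6.10000
σ³ = μ₂^(3/2) = 226.98100
γ₁ = μ₃/σ³ = -456.7 / 226.98100 ≈ -2.0121

-2.0121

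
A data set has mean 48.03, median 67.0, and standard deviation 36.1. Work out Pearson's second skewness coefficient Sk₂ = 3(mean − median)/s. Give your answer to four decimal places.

-1.5765

Sk₂ = 3(48.03 − 67.0) / 36.1 = 3 × -18.9700 / 36.1
    = -56.9100 / 36.1 ≈ -1.5765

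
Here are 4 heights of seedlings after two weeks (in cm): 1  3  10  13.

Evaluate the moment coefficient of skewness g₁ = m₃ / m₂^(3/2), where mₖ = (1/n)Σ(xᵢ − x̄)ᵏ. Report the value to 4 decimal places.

x̄ = (1 + 3 + 10 + 13) / 4 = 6.7500
deviations (xᵢ − x̄): -5.7500, -3.7500, 3.2500, 6.2500
Σ(xᵢ − x̄)² = 96.7500 ⇒ m₂ = 96.7500/4 = 24.18750
Σ(xᵢ − x̄)³ = 35.6250 ⇒ m₃ = 35.6250/4 = 8.90625
m₂^(3/2) = 24.18750^(1.5) = 118.95603
g₁ = m₃ / m₂^(3/2) = 8.90625 / 118.95603 ≈ 0.0749

0.0749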